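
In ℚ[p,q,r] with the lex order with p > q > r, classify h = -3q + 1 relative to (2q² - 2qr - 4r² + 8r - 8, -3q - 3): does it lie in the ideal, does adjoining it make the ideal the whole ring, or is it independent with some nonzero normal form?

Adjoining -3q + 1 makes the ideal the whole ring: the system is inconsistent.

First compute the reduced Gröbner basis of I by Buchberger's algorithm.
f_1 = 2q² - 2qr - 4r² + 8r - 8, LT = q².
f_2 = -3q - 3, LT = q.

S(f_1,f_2): lcm = q². S = -qr - q - 2r² + 4r - 4.
  leading term qr: subtract (⅓r)·f_2 from -qr - q - 2r² + 4r - 4 → -q - 2r² + 5r - 4
  leading term q: subtract (⅓)·f_2 from -q - 2r² + 5r - 4 → -2r² + 5r - 3
  leading term r²: no divisor's leading term divides it; move -2r² to the remainder.
  leading term r: no divisor's leading term divides it; move 5r to the remainder.
  leading term 1: no divisor's leading term divides it; move -3 to the remainder.
  remainder -2r² + 5r - 3 ≠ 0; add k_3 = -2r² + 5r - 3 to the basis.

The other S-polynomials (S(f_1,k_3), S(f_2,k_3)) all reduce to 0 modulo the current basis, so we have a Gröbner basis.
Inter-reduce: drop elements whose leading term is divisible by another's, tail-reduce, and make monic.
Reduced Gröbner basis: {q + 1, r² - 5/2r + 3/2}.
Label its elements g_1 = q + 1, g_2 = r² - 5/2r + 3/2.

Reduce h = -3q + 1 modulo G:
  leading term q: subtract (-3)·g_1 from -3q + 1 → 4
  leading term 1: no divisor's leading term divides it; move 4 to the remainder.
  normal form = 4.
The normal form is nonzero, so h ∉ I. Since h minus its normal form lies in I, I + (h) = I + (n) where n = 4; decide whether this ideal is the whole ring.
Here n = 4 is a nonzero constant, hence a unit: 1 ∈ I + (h), the Gröbner basis of I + (h) is {1}, and the enlarged system has no common solution — adjoining h is inconsistent.

Ideal membership is decidable via reduction modulo a Gröbner basis.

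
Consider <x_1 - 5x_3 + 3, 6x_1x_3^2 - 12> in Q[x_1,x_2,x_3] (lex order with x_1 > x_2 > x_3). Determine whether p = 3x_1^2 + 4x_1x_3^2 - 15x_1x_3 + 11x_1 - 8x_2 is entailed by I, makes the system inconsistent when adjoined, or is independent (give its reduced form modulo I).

First compute the reduced Gröbner basis of I by Buchberger's algorithm.
f_1 = x_1 - 5x_3 + 3, LT = x_1.
f_2 = 6x_1x_3^2 - 12, LT = x_1x_3^2.

S(f_1,f_2): lcm = x_1x_3^2. S = -5x_3^3 + 3x_3^2 + 2.
  leading term x_3^3: no divisor's leading term divides it; move -5x_3^3 to the remainder.
  leading term x_3^2: no divisor's leading term divides it; move 3x_3^2 to the remainder.
  leading term 1: no divisor's leading term divides it; move 2 to the remainder.
  remainder -5x_3^3 + 3x_3^2 + 2 ≠ 0; add h_3 = -5x_3^3 + 3x_3^2 + 2 to the basis.

The other S-polynomials (S(f_1,h_3), S(f_2,h_3)) all reduce to 0 modulo the current basis, so we have a Gröbner basis.
Inter-reduce: drop elements whose leading term is divisible by another's, tail-reduce, and make monic.
Reduced Gröbner basis: {x_1 - 5x_3 + 3, x_3^3 - 3/5x_3^2 - 2/5}.
Label its elements g_1 = x_1 - 5x_3 + 3, g_2 = x_3^3 - 3/5x_3^2 - 2/5.

Reduce p = 3x_1^2 + 4x_1x_3^2 - 15x_1x_3 + 11x_1 - 8x_2 modulo G:
  leading term x_1^2: subtract (3x_1)·g_1 from 3x_1^2 + 4x_1x_3^2 - 15x_1x_3 + 11x_1 - 8x_2 → 4x_1x_3^2 + 2x_1 - 8x_2
  leading term x_1x_3^2: subtract (4x_3^2)·g_1 from 4x_1x_3^2 + 2x_1 - 8x_2 → 2x_1 - 8x_2 + 20x_3^3 - 12x_3^2
  leading term x_1: subtract (2)·g_1 from 2x_1 - 8x_2 + 20x_3^3 - 12x_3^2 → -8x_2 + 20x_3^3 - 12x_3^2 + 10x_3 - 6
  leading term x_2: no divisor's leading term divides it; move -8x_2 to the remainder.
  leading term x_3^3: subtract (20)·g_2 from 20x_3^3 - 12x_3^2 + 10x_3 - 6 → 10x_3 + 2
  leading term x_3: no divisor's leading term divides it; move 10x_3 to the remainder.
  leading term 1: no divisor's leading term divides it; move 2 to the remainder.
  normal form = -8x_2 + 10x_3 + 2.
The normal form is nonzero, so p ∉ I. Since p minus its normal form lies in I, I + (p) = I + (r) where r = -8x_2 + 10x_3 + 2; decide whether this ideal is the whole ring.
Run Buchberger on G together with r (pairs among the g_i already reduce to 0 since G is a Gröbner basis):
g_1 = x_1 - 5x_3 + 3, LT = x_1.
g_2 = x_3^3 - 3/5x_3^2 - 2/5, LT = x_3^3.
r = -8x_2 + 10x_3 + 2, LT = x_2.

The S-polynomials (S(g_1,g_2), S(g_1,r), S(g_2,r)) all reduce to 0 modulo the current basis, so we have a Gröbner basis.
Inter-reduce: drop elements whose leading term is divisible by another's, tail-reduce, and make monic.
Reduced Gröbner basis: {x_1 - 5x_3 + 3, x_2 - 5/4x_3 - 1/4, x_3^3 - 3/5x_3^2 - 2/5}.
The reduced Gröbner basis of I + (p) is {x_1 - 5x_3 + 3, x_2 - 5/4x_3 - 1/4, x_3^3 - 3/5x_3^2 - 2/5} ≠ {1}, a proper ideal, so the enlarged system stays consistent: p is independent of I, with normal form -8x_2 + 10x_3 + 2.

3x_1^2 + 4x_1x_3^2 - 15x_1x_3 + 11x_1 - 8x_2 is independent of I; its normal form modulo I is -8x_2 + 10x_3 + 2.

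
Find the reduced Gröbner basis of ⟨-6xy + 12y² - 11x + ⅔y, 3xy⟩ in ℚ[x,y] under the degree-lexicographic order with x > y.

f_1 = -6xy + 12y² - 11x + ⅔y, LT = xy.
f_2 = 3xy, LT = xy.

S(f_1,f_2): lcm = xy. S = -2y² + 11/6x - 1/9y.
  leading term y²: no divisor's leading term divides it; move -2y² to the remainder.
  leading term x: no divisor's leading term divides it; move 11/6x to the remainder.
  leading term y: no divisor's leading term divides it; move -1/9y to the remainder.
  remainder -2y² + 11/6x - 1/9y ≠ 0; add g_3 = -2y² + 11/6x - 1/9y to the basis.

S(f_1,g_3): lcm = xy². S = -2y³ + 11/12x² + 16/9xy - 1/9y².
  leading term y³: subtract (y)·g_3 from -2y³ + 11/12x² + 16/9xy - 1/9y² → 11/12x² - 1/18xy
  leading term x²: no divisor's leading term divides it; move 11/12x² to the remainder.
  leading term xy: subtract (1/108)·f_1 from -1/18xy → -1/9y² + 11/108x - 1/162y
  leading term y²: subtract (1/18)·g_3 from -1/9y² + 11/108x - 1/162y → 0
  remainder 11/12x² ≠ 0; add g_4 = 11/12x² to the basis.

The other S-polynomials (S(f_2,g_3), S(f_1,g_4), S(f_2,g_4), S(g_3,g_4)) all reduce to 0 modulo the current basis, so we have a Gröbner basis.
Inter-reduce: drop elements whose leading term is divisible by another's, tail-reduce, and make monic.

G = {x², xy, y² - 11/12x + 1/18y}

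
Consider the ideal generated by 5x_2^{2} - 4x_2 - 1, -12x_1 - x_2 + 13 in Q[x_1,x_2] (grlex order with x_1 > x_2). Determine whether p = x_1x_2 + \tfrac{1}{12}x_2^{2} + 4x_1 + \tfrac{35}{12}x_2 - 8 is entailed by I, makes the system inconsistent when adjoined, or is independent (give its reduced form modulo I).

First compute the reduced Gröbner basis of I by Buchberger's algorithm.
f_1 = 5x_2^{2} - 4x_2 - 1, LT = x_2^{2}.
f_2 = -12x_1 - x_2 + 13, LT = x_1.

The S-polynomials (S(f_1,f_2)) all reduce to 0 modulo the current basis, so we have a Gröbner basis.
Inter-reduce: drop elements whose leading term is divisible by another's, tail-reduce, and make monic.
Reduced Gröbner basis: {x_2^{2} - \tfrac{4}{5}x_2 - \tfrac{1}{5}, x_1 + \tfrac{1}{12}x_2 - \tfrac{13}{12}}.
Label its elements g_1 = x_2^{2} - \tfrac{4}{5}x_2 - \tfrac{1}{5}, g_2 = x_1 + \tfrac{1}{12}x_2 - \tfrac{13}{12}.

Reduce p = x_1x_2 + \tfrac{1}{12}x_2^{2} + 4x_1 + \tfrac{35}{12}x_2 - 8 modulo G:
  leading term x_1x_2: subtract (x_2)·g_2 from x_1x_2 + \tfrac{1}{12}x_2^{2} + 4x_1 + \tfrac{35}{12}x_2 - 8 → 4x_1 + 4x_2 - 8
  leading term x_1: subtract (4)·g_2 from 4x_1 + 4x_2 - 8 → \tfrac{11}{3}x_2 - \tfrac{11}{3}
  leading term x_2: no divisor's leading term divides it; move \tfrac{11}{3}x_2 to the remainder.
  leading term 1: no divisor's leading term divides it; move -\tfrac{11}{3} to the remainder.
  normal form = \tfrac{11}{3}x_2 - \tfrac{11}{3}.
The normal form is nonzero, so p ∉ I. Since p minus its normal form lies in I, I + (p) = I + (r) where r = \tfrac{11}{3}x_2 - \tfrac{11}{3}; decide whether this ideal is the whole ring.
Run Buchberger on G together with r (pairs among the g_i already reduce to 0 since G is a Gröbner basis):
g_1 = x_2^{2} - \tfrac{4}{5}x_2 - \tfrac{1}{5}, LT = x_2^{2}.
g_2 = x_1 + \tfrac{1}{12}x_2 - \tfrac{13}{12}, LT = x_1.
r = \tfrac{11}{3}x_2 - \tfrac{11}{3}, LT = x_2.

The S-polynomials (S(g_1,g_2), S(g_1,r), S(g_2,r)) all reduce to 0 modulo the current basis, so we have a Gröbner basis.
Inter-reduce: drop elements whose leading term is divisible by another's, tail-reduce, and make monic.
Reduced Gröbner basis: {x_1 - 1, x_2 - 1}.
The reduced Gröbner basis of I + (p) is {x_1 - 1, x_2 - 1} ≠ {1}, a proper ideal, so the enlarged system stays consistent: p is independent of I, with normal form \tfrac{11}{3}x_2 - \tfrac{11}{3}.

x_1x_2 + \tfrac{1}{12}x_2^{2} + 4x_1 + \tfrac{35}{12}x_2 - 8 is independent of I; its normal form modulo I is \tfrac{11}{3}x_2 - \tfrac{11}{3}.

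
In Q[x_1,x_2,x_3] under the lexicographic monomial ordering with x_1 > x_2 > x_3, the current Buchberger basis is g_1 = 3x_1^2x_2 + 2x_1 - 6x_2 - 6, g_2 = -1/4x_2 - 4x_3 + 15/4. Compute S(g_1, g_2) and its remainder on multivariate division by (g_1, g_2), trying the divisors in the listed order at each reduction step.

S(g_1, g_2) = -16x_1^2x_3 + 15x_1^2 + 2/3x_1 - 2x_2 - 2; remainder on division = -16x_1^2x_3 + 15x_1^2 + 2/3x_1 + 32x_3 - 32.

lcm(LM(g_1), LM(g_2)) = x_1^2x_2.
S = (lcm/LT(g_1))·g_1 − (lcm/LT(g_2))·g_2 = -16x_1^2x_3 + 15x_1^2 + 2/3x_1 - 2x_2 - 2.
Reduce S modulo (g_1, g_2) in that order:
  leading term x_1^2x_3: no divisor's leading term divides it; move -16x_1^2x_3 to the remainder.
  leading term x_1^2: no divisor's leading term divides it; move 15x_1^2 to the remainder.
  leading term x_1: no divisor's leading term divides it; move 2/3x_1 to the remainder.
  leading term x_2: subtract (8)·g_2 from -2x_2 - 2 → 32x_3 - 32
  leading term x_3: no divisor's leading term divides it; move 32x_3 to the remainder.
  leading term 1: no divisor's leading term divides it; move -32 to the remainder.
The remainder -16x_1^2x_3 + 15x_1^2 + 2/3x_1 + 32x_3 - 32 is nonzero, so it would be added as the next basis element.
An S-polynomial is built so that the two leading terms cancel; whether anything survives reduction is exactly the Gröbner-basis criterion.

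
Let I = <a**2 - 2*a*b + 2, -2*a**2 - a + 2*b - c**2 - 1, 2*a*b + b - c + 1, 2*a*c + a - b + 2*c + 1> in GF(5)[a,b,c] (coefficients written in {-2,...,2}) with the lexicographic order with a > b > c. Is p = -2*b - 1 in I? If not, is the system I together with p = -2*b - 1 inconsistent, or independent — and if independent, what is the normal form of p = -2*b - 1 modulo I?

Adjoining -2*b - 1 makes the ideal the whole ring: the system is inconsistent.

First compute the reduced Gröbner basis of I by Buchberger's algorithm.
f_1 = a**2 - 2*a*b + 2, LT = a**2.
f_2 = -2*a**2 - a + 2*b - c**2 - 1, LT = a**2.
f_3 = 2*a*b + b - c + 1, LT = a*b.
f_4 = 2*a*c + a - b + 2*c + 1, LT = a*c.

S(f_1,f_2): lcm = a**2. S = -2*a*b + 2*a + b + 2*c**2 - 1.
  reduce S modulo (f_1, f_2, f_3, f_4):
  remainder 2*a + 2*b + 2*c**2 - c ≠ 0; add h_5 = 2*a + 2*b + 2*c**2 - c to the basis.

S(f_1,f_3): lcm = a**2*b. S = -2*a*b**2 + 2*a*b - 2*a*c + 2*a + 2*b.
  reduce S modulo (f_1, f_2, f_3, f_4, h_5):
  remainder b**2 - b*c - 2*b + 2*c**2 + 2*c ≠ 0; add h_6 = b**2 - b*c - 2*b + 2*c**2 + 2*c to the basis.

S(f_1,f_4): lcm = a**2*c. S = 2*a**2 - 2*a*b*c - 2*a*b - a*c + 2*a + 2*c.
  reduce S modulo (f_1, f_2, f_3, f_4, h_5, h_6):
  remainder b*c + b - c**2 - 2 ≠ 0; add h_7 = b*c + b - c**2 - 2 to the basis.

S(f_2,f_3): lcm = a**2*b. S = -2*a*c + 2*a - b**2 - 2*b*c**2 - 2*b.
  reduce S modulo (f_1, f_2, f_3, f_4, h_5, h_6, h_7):
  remainder b - 2*c**3 - c - 2 ≠ 0; add h_8 = b - 2*c**3 - c - 2 to the basis.

S(f_2,f_4): lcm = a**2*c. S = 2*a**2 - 2*a*b + 2*a*c + 2*a - b*c - 2*c**3 - 2*c.
  reduce S modulo (f_1, f_2, f_3, f_4, h_5, h_6, h_7, h_8):
  remainder -2*c**3 - 2*c**2 + 2 ≠ 0; add h_9 = -2*c**3 - 2*c**2 + 2 to the basis.

S(f_3,f_4): lcm = a*b*c. S = 2*a*b - 2*b**2 + 2*b*c + 2*b + 2*c**2 - 2*c.
  reduce S modulo (f_1, f_2, f_3, f_4, h_5, h_6, h_7, h_8, h_9):
  remainder 2*c**2 + 2 ≠ 0; add h_10 = 2*c**2 + 2 to the basis.

S(f_1,h_5): lcm = a**2. S = 2*a*b - a*c**2 - 2*a*c + 2.
  reduce S modulo (f_1, f_2, f_3, f_4, h_5, h_6, h_7, h_8, h_9, h_10):
  remainder 2*c - 1 ≠ 0; add h_11 = 2*c - 1 to the basis.

The other S-polynomials (S(f_2,h_5), S(f_3,h_5), S(f_4,h_5), S(f_1,h_6), S(f_2,h_6), S(f_3,h_6), S(f_4,h_6), S(h_5,h_6), S(f_1,h_7), S(f_2,h_7), S(f_3,h_7), S(f_4,h_7), S(h_5,h_7), S(h_6,h_7), S(f_1,h_8), S(f_2,h_8), S(f_3,h_8), S(f_4,h_8), S(h_5,h_8), S(h_6,h_8), S(h_7,h_8), S(f_1,h_9), S(f_2,h_9), S(f_3,h_9), S(f_4,h_9), S(h_5,h_9), S(h_6,h_9), S(h_7,h_9), S(h_8,h_9), S(f_1,h_10), S(f_2,h_10), S(f_3,h_10), S(f_4,h_10), S(h_5,h_10), S(h_6,h_10), S(h_7,h_10), S(h_8,h_10), S(h_9,h_10), S(f_1,h_11), S(f_2,h_11), S(f_3,h_11), S(f_4,h_11), S(h_5,h_11), S(h_6,h_11), S(h_7,h_11), S(h_8,h_11), S(h_9,h_11), S(h_10,h_11)) all reduce to 0 modulo the current basis, so we have a Gröbner basis.
Inter-reduce: drop elements whose leading term is divisible by another's, tail-reduce, and make monic.
Reduced Gröbner basis: {a - 1, b + 1, c + 2}.
Label its elements g_1 = a - 1, g_2 = b + 1, g_3 = c + 2.

Reduce p = -2*b - 1 modulo G:
  leading term b: subtract (-2)·g_2 from -2*b - 1 → 1
  leading term 1: no divisor's leading term divides it; move 1 to the remainder.
  normal form = 1.
The normal form is nonzero, so p ∉ I. Since p minus its normal form lies in I, I + (p) = I + (r) where r = 1; decide whether this ideal is the whole ring.
Here r = 1 is a nonzero constant, hence a unit: 1 ∈ I + (p), the Gröbner basis of I + (p) is {1}, and the enlarged system has no common solution — adjoining p is inconsistent.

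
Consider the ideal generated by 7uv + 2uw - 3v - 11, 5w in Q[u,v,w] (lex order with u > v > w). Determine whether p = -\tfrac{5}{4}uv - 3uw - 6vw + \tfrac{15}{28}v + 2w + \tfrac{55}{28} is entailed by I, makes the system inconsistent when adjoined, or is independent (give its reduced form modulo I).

First compute the reduced Gröbner basis of I by Buchberger's algorithm.
f_1 = 7uv + 2uw - 3v - 11, LT = uv.
f_2 = 5w, LT = w.

The S-polynomials (S(f_1,f_2)) all reduce to 0 modulo the current basis, so we have a Gröbner basis.
Inter-reduce: drop elements whose leading term is divisible by another's, tail-reduce, and make monic.
Reduced Gröbner basis: {uv - \tfrac{3}{7}v - \tfrac{11}{7}, w}.
Label its elements g_1 = uv - \tfrac{3}{7}v - \tfrac{11}{7}, g_2 = w.

Reduce p = -\tfrac{5}{4}uv - 3uw - 6vw + \tfrac{15}{28}v + 2w + \tfrac{55}{28} modulo G:
  leading term uv: subtract (-\tfrac{5}{4})·g_1 from -\tfrac{5}{4}uv - 3uw - 6vw + \tfrac{15}{28}v + 2w + \tfrac{55}{28} → -3uw - 6vw + 2w
  leading term uw: subtract (-3u)·g_2 from -3uw - 6vw + 2w → -6vw + 2w
  leading term vw: subtract (-6v)·g_2 from -6vw + 2w → 2w
  leading term w: subtract (2)·g_2 from 2w → 0
  normal form = 0.
Since the normal form is 0, p ∈ I.

-\tfrac{5}{4}uv - 3uw - 6vw + \tfrac{15}{28}v + 2w + \tfrac{55}{28} lies in I (it reduces to 0).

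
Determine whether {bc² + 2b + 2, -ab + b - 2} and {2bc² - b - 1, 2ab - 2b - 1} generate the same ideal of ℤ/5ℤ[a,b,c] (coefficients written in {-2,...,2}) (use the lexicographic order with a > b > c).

Two ideals are equal iff their reduced Gröbner bases coincide (the reduced basis is unique for a fixed ordering).
Buchberger on the first generating set:
f_1 = bc² + 2b + 2, LT = bc².
f_2 = -ab + b - 2, LT = ab.

S(f_1,f_2): lcm = abc². S = 2ab + 2a + bc² - 2c².
  leading term ab: subtract (-2)·f_2 from 2ab + 2a + bc² - 2c² → 2a + bc² + 2b - 2c² + 1
  leading term a: no divisor's leading term divides it; move 2a to the remainder.
  leading term bc²: subtract (1)·f_1 from bc² + 2b - 2c² + 1 → -2c² - 1
  leading term c²: no divisor's leading term divides it; move -2c² to the remainder.
  leading term 1: no divisor's leading term divides it; move -1 to the remainder.
  remainder 2a - 2c² - 1 ≠ 0; add g_3 = 2a - 2c² - 1 to the basis.

The other S-polynomials (S(f_1,g_3), S(f_2,g_3)) all reduce to 0 modulo the current basis, so we have a Gröbner basis.
Inter-reduce: drop elements whose leading term is divisible by another's, tail-reduce, and make monic.
Reduced Gröbner basis: {a - c² + 2, bc² + 2b + 2}.

Buchberger on the second generating set:
h_1 = 2bc² - b - 1, LT = bc².
h_2 = 2ab - 2b - 1, LT = ab.

S(h_1,h_2): lcm = abc². S = 2ab + 2a + bc² - 2c².
  leading term ab: subtract (1)·h_2 from 2ab + 2a + bc² - 2c² → 2a + bc² + 2b - 2c² + 1
  leading term a: no divisor's leading term divides it; move 2a to the remainder.
  leading term bc²: subtract (-2)·h_1 from bc² + 2b - 2c² + 1 → -2c² - 1
  leading term c²: no divisor's leading term divides it; move -2c² to the remainder.
  leading term 1: no divisor's leading term divides it; move -1 to the remainder.
  remainder 2a - 2c² - 1 ≠ 0; add k_3 = 2a - 2c² - 1 to the basis.

The other S-polynomials (S(h_1,k_3), S(h_2,k_3)) all reduce to 0 modulo the current basis, so we have a Gröbner basis.
Inter-reduce: drop elements whose leading term is divisible by another's, tail-reduce, and make monic.
Reduced Gröbner basis: {a - c² + 2, bc² + 2b + 2}.

The two bases agree; hence the ideals are identical.

Yes, the ideals are equal.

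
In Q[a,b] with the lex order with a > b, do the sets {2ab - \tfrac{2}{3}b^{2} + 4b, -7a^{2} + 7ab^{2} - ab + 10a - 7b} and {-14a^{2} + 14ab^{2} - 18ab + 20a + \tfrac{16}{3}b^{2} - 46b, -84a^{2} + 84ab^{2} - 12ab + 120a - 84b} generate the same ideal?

Equality of ideals is decidable: compute both reduced Gröbner bases (unique for the ordering) and check whether they agree.
Buchberger on the first generating set:
f_1 = 2ab - \tfrac{2}{3}b^{2} + 4b, LT = ab.
f_2 = -7a^{2} + 7ab^{2} - ab + 10a - 7b, LT = a^{2}.

S(f_1,f_2): lcm = a^{2}b. S = ab^{3} - \tfrac{10}{21}ab^{2} + \tfrac{24}{7}ab - b^{2}.
  leading term ab^{3}: subtract (\tfrac{1}{2}b^{2})·f_1 from ab^{3} - \tfrac{10}{21}ab^{2} + \tfrac{24}{7}ab - b^{2} → -\tfrac{10}{21}ab^{2} + \tfrac{24}{7}ab + \tfrac{1}{3}b^{4} - 2b^{3} - b^{2}
  leading term ab^{2}: subtract (-\tfrac{5}{21}b)·f_1 from -\tfrac{10}{21}ab^{2} + \tfrac{24}{7}ab + \tfrac{1}{3}b^{4} - 2b^{3} - b^{2} → \tfrac{24}{7}ab + \tfrac{1}{3}b^{4} - \tfrac{136}{63}b^{3} - \tfrac{1}{21}b^{2}
  leading term ab: subtract (\tfrac{12}{7})·f_1 from \tfrac{24}{7}ab + \tfrac{1}{3}b^{4} - \tfrac{136}{63}b^{3} - \tfrac{1}{21}b^{2} → \tfrac{1}{3}b^{4} - \tfrac{136}{63}b^{3} + \tfrac{23}{21}b^{2} - \tfrac{48}{7}b
  leading term b^{4}: no divisor's leading term divides it; move \tfrac{1}{3}b^{4} to the remainder.
  leading term b^{3}: no divisor's leading term divides it; move -\tfrac{136}{63}b^{3} to the remainder.
  leading term b^{2}: no divisor's leading term divides it; move \tfrac{23}{21}b^{2} to the remainder.
  leading term b: no divisor's leading term divides it; move -\tfrac{48}{7}b to the remainder.
  remainder \tfrac{1}{3}b^{4} - \tfrac{136}{63}b^{3} + \tfrac{23}{21}b^{2} - \tfrac{48}{7}b ≠ 0; add g_3 = \tfrac{1}{3}b^{4} - \tfrac{136}{63}b^{3} + \tfrac{23}{21}b^{2} - \tfrac{48}{7}b to the basis.

The other S-polynomials (S(f_1,g_3), S(f_2,g_3)) all reduce to 0 modulo the current basis, so we have a Gröbner basis.
Inter-reduce: drop elements whose leading term is divisible by another's, tail-reduce, and make monic.
Reduced Gröbner basis: {a^{2} - \tfrac{10}{7}a - \tfrac{1}{3}b^{3} + \tfrac{43}{21}b^{2} + \tfrac{5}{7}b, ab - \tfrac{1}{3}b^{2} + 2b, b^{4} - \tfrac{136}{21}b^{3} + \tfrac{23}{7}b^{2} - \tfrac{144}{7}b}.

Buchberger on the second generating set:
h_1 = -14a^{2} + 14ab^{2} - 18ab + 20a + \tfrac{16}{3}b^{2} - 46b, LT = a^{2}.
h_2 = -84a^{2} + 84ab^{2} - 12ab + 120a - 84b, LT = a^{2}.

S(h_1,h_2): lcm = a^{2}. S = \tfrac{8}{7}ab - \tfrac{8}{21}b^{2} + \tfrac{16}{7}b.
  leading term ab: no divisor's leading term divides it; move \tfrac{8}{7}ab to the remainder.
  leading term b^{2}: no divisor's leading term divides it; move -\tfrac{8}{21}b^{2} to the remainder.
  leading term b: no divisor's leading term divides it; move \tfrac{16}{7}b to the remainder.
  remainder \tfrac{8}{7}ab - \tfrac{8}{21}b^{2} + \tfrac{16}{7}b ≠ 0; add k_3 = \tfrac{8}{7}ab - \tfrac{8}{21}b^{2} + \tfrac{16}{7}b to the basis.

S(h_1,k_3): lcm = a^{2}b. S = -ab^{3} + \tfrac{34}{21}ab^{2} - \tfrac{24}{7}ab - \tfrac{8}{21}b^{3} + \tfrac{23}{7}b^{2}.
  leading term ab^{3}: subtract (-\tfrac{7}{8}b^{2})·k_3 from -ab^{3} + \tfrac{34}{21}ab^{2} - \tfrac{24}{7}ab - \tfrac{8}{21}b^{3} + \tfrac{23}{7}b^{2} → \tfrac{34}{21}ab^{2} - \tfrac{24}{7}ab - \tfrac{1}{3}b^{4} + \tfrac{34}{21}b^{3} + \tfrac{23}{7}b^{2}
  leading term ab^{2}: subtract (\tfrac{17}{12}b)·k_3 from \tfrac{34}{21}ab^{2} - \tfrac{24}{7}ab - \tfrac{1}{3}b^{4} + \tfrac{34}{21}b^{3} + \tfrac{23}{7}b^{2} → -\tfrac{24}{7}ab - \tfrac{1}{3}b^{4} + \tfrac{136}{63}b^{3} + \tfrac{1}{21}b^{2}
  leading term ab: subtract (-3)·k_3 from -\tfrac{24}{7}ab - \tfrac{1}{3}b^{4} + \tfrac{136}{63}b^{3} + \tfrac{1}{21}b^{2} → -\tfrac{1}{3}b^{4} + \tfrac{136}{63}b^{3} - \tfrac{23}{21}b^{2} + \tfrac{48}{7}b
  leading term b^{4}: no divisor's leading term divides it; move -\tfrac{1}{3}b^{4} to the remainder.
  leading term b^{3}: no divisor's leading term divides it; move \tfrac{136}{63}b^{3} to the remainder.
  leading term b^{2}: no divisor's leading term divides it; move -\tfrac{23}{21}b^{2} to the remainder.
  leading term b: no divisor's leading term divides it; move \tfrac{48}{7}b to the remainder.
  remainder -\tfrac{1}{3}b^{4} + \tfrac{136}{63}b^{3} - \tfrac{23}{21}b^{2} + \tfrac{48}{7}b ≠ 0; add k_4 = -\tfrac{1}{3}b^{4} + \tfrac{136}{63}b^{3} - \tfrac{23}{21}b^{2} + \tfrac{48}{7}b to the basis.

The other S-polynomials (S(h_2,k_3), S(h_1,k_4), S(h_2,k_4), S(k_3,k_4)) all reduce to 0 modulo the current basis, so we have a Gröbner basis.
Inter-reduce: drop elements whose leading term is divisible by another's, tail-reduce, and make monic.
Reduced Gröbner basis: {a^{2} - \tfrac{10}{7}a - \tfrac{1}{3}b^{3} + \tfrac{43}{21}b^{2} + \tfrac{5}{7}b, ab - \tfrac{1}{3}b^{2} + 2b, b^{4} - \tfrac{136}{21}b^{3} + \tfrac{23}{7}b^{2} - \tfrac{144}{7}b}.

Same reduced basis, so the two generating sets span the same ideal.

Yes, the ideals are equal.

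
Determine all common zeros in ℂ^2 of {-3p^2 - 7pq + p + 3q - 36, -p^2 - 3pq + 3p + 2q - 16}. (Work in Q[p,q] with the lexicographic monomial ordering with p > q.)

Compute a lex Gröbner basis by Buchberger's algorithm.
f_1 = -3p^2 - 7pq + p + 3q - 36, LT = p^2.
f_2 = -p^2 - 3pq + 3p + 2q - 16, LT = p^2.

S(f_1,f_2): lcm = p^2. S = -2/3pq + 8/3p + q - 4.
  reduce S modulo (f_1, f_2):
  remainder -2/3pq + 8/3p + q - 4 ≠ 0; add h_3 = -2/3pq + 8/3p + q - 4 to the basis.

S(f_1,h_3): lcm = p^2q. S = 4p^2 + 7/3pq^2 + 7/6pq - 6p - q^2 + 12q.
  reduce S modulo (f_1, f_2, h_3):
  remainder 5/2q^2 + 15/4q - 55 ≠ 0; add h_4 = 5/2q^2 + 15/4q - 55 to the basis.

The other S-polynomials (S(f_2,h_3), S(f_1,h_4), S(f_2,h_4), S(h_3,h_4)) all reduce to 0 modulo the current basis, so we have a Gröbner basis.
Inter-reduce: drop elements whose leading term is divisible by another's, tail-reduce, and make monic.
Reduced Gröbner basis: {p^2 + 9p + 5/2q - 2, pq - 4p - 3/2q + 6, q^2 + 3/2q - 22}.

The lex basis is triangular: the last element involves only q. Solving q^2 + 3/2q - 22 = 0 gives q ∈ {-11/2, 4}; substituting each value into the earlier elements determines the remaining variables.
  q = -11/2: the earlier basis elements become p^2 + 9p - 63/4 = 0; -19/2p + 57/4 = 0, giving p = 3/2 — point (3/2, -11/2).
  q = 4: the earlier basis element becomes p^2 + 9p + 8 = 0, giving p = -8, -1 — points (-8, 4), (-1, 4).
This is the nonlinear analogue of row-reducing a linear system.

{(3/2, -11/2), (-8, 4), (-1, 4)}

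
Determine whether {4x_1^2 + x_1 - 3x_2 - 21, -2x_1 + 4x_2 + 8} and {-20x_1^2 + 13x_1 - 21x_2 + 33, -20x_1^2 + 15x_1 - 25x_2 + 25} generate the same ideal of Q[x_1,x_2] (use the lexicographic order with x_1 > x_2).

Yes, the ideals are equal.

Since reduced Gröbner bases are canonical representatives of ideals under a given ordering, it suffices to compute and compare them.
Buchberger on the first generating set:
f_1 = 4x_1^2 + x_1 - 3x_2 - 21, LT = x_1^2.
f_2 = -2x_1 + 4x_2 + 8, LT = x_1.

S(f_1,f_2): lcm = x_1^2. S = 2x_1x_2 + 17/4x_1 - 3/4x_2 - 21/4.
  leading term x_1x_2: subtract (-x_2)·f_2 from 2x_1x_2 + 17/4x_1 - 3/4x_2 - 21/4 → 17/4x_1 + 4x_2^2 + 29/4x_2 - 21/4
  leading term x_1: subtract (-17/8)·f_2 from 17/4x_1 + 4x_2^2 + 29/4x_2 - 21/4 → 4x_2^2 + 63/4x_2 + 47/4
  leading term x_2^2: no divisor's leading term divides it; move 4x_2^2 to the remainder.
  leading term x_2: no divisor's leading term divides it; move 63/4x_2 to the remainder.
  leading term 1: no divisor's leading term divides it; move 47/4 to the remainder.
  remainder 4x_2^2 + 63/4x_2 + 47/4 ≠ 0; add g_3 = 4x_2^2 + 63/4x_2 + 47/4 to the basis.

The other S-polynomials (S(f_1,g_3), S(f_2,g_3)) all reduce to 0 modulo the current basis, so we have a Gröbner basis.
Inter-reduce: drop elements whose leading term is divisible by another's, tail-reduce, and make monic.
Reduced Gröbner basis: {x_1 - 2x_2 - 4, x_2^2 + 63/16x_2 + 47/16}.

Buchberger on the second generating set:
h_1 = -20x_1^2 + 13x_1 - 21x_2 + 33, LT = x_1^2.
h_2 = -20x_1^2 + 15x_1 - 25x_2 + 25, LT = x_1^2.

S(h_1,h_2): lcm = x_1^2. S = 1/10x_1 - 1/5x_2 - 2/5.
  leading term x_1: no divisor's leading term divides it; move 1/10x_1 to the remainder.
  leading term x_2: no divisor's leading term divides it; move -1/5x_2 to the remainder.
  leading term 1: no divisor's leading term divides it; move -2/5 to the remainder.
  remainder 1/10x_1 - 1/5x_2 - 2/5 ≠ 0; add k_3 = 1/10x_1 - 1/5x_2 - 2/5 to the basis.

S(h_1,k_3): lcm = x_1^2. S = 2x_1x_2 + 67/20x_1 + 21/20x_2 - 33/20.
  leading term x_1x_2: subtract (20x_2)·k_3 from 2x_1x_2 + 67/20x_1 + 21/20x_2 - 33/20 → 67/20x_1 + 4x_2^2 + 181/20x_2 - 33/20
  leading term x_1: subtract (67/2)·k_3 from 67/20x_1 + 4x_2^2 + 181/20x_2 - 33/20 → 4x_2^2 + 63/4x_2 + 47/4
  leading term x_2^2: no divisor's leading term divides it; move 4x_2^2 to the remainder.
  leading term x_2: no divisor's leading term divides it; move 63/4x_2 to the remainder.
  leading term 1: no divisor's leading term divides it; move 47/4 to the remainder.
  remainder 4x_2^2 + 63/4x_2 + 47/4 ≠ 0; add k_4 = 4x_2^2 + 63/4x_2 + 47/4 to the basis.

The other S-polynomials (S(h_2,k_3), S(h_1,k_4), S(h_2,k_4), S(k_3,k_4)) all reduce to 0 modulo the current basis, so we have a Gröbner basis.
Inter-reduce: drop elements whose leading term is divisible by another's, tail-reduce, and make monic.
Reduced Gröbner basis: {x_1 - 2x_2 - 4, x_2^2 + 63/16x_2 + 47/16}.

The two bases agree; hence the ideals are identical.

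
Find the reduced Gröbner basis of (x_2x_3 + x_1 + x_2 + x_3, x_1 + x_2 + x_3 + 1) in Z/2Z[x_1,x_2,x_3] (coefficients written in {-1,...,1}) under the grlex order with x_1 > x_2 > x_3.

f_1 = x_2x_3 + x_1 + x_2 + x_3, LT = x_2x_3.
f_2 = x_1 + x_2 + x_3 + 1, LT = x_1.

S(f_1,f_2): leading monomials are coprime, so the S-polynomial reduces to 0 (Buchberger's first criterion).
Every S-polynomial of the final basis reduces to 0, so we have a Gröbner basis.

G = {x_2x_3 + 1, x_1 + x_2 + x_3 + 1}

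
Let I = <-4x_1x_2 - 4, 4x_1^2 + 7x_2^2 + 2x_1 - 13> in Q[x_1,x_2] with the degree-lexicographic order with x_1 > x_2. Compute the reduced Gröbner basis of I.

f_1 = -4x_1x_2 - 4, LT = x_1x_2.
f_2 = 4x_1^2 + 7x_2^2 + 2x_1 - 13, LT = x_1^2.

S(f_1,f_2): lcm = x_1^2x_2. S = -7/4x_2^3 - 1/2x_1x_2 + x_1 + 13/4x_2.
  leading term x_2^3: no divisor's leading term divides it; move -7/4x_2^3 to the remainder.
  leading term x_1x_2: subtract (1/8)·f_1 from -1/2x_1x_2 + x_1 + 13/4x_2 → x_1 + 13/4x_2 + 1/2
  leading term x_1: no divisor's leading term divides it; move x_1 to the remainder.
  leading term x_2: no divisor's leading term divides it; move 13/4x_2 to the remainder.
  leading term 1: no divisor's leading term divides it; move 1/2 to the remainder.
  remainder -7/4x_2^3 + x_1 + 13/4x_2 + 1/2 ≠ 0; add g_3 = -7/4x_2^3 + x_1 + 13/4x_2 + 1/2 to the basis.

The other S-polynomials (S(f_1,g_3), S(f_2,g_3)) all reduce to 0 modulo the current basis, so we have a Gröbner basis.

G = {x_2^3 - 4/7x_1 - 13/7x_2 - 2/7, x_1^2 + 7/4x_2^2 + 1/2x_1 - 13/4, x_1x_2 + 1}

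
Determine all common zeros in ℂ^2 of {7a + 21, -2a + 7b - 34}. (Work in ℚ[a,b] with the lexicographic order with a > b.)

{(-3, 4)}

Compute a lex Gröbner basis by Buchberger's algorithm.
f_1 = 7a + 21, LT = a.
f_2 = -2a + 7b - 34, LT = a.

S(f_1,f_2): lcm = a. S = 7/2b - 14.
  leading term b: no divisor's leading term divides it; move 7/2b to the remainder.
  leading term 1: no divisor's leading term divides it; move -14 to the remainder.
  remainder 7/2b - 14 ≠ 0; add h_3 = 7/2b - 14 to the basis.

The other S-polynomials (S(f_1,h_3), S(f_2,h_3)) all reduce to 0 modulo the current basis, so we have a Gröbner basis.
Inter-reduce: drop elements whose leading term is divisible by another's, tail-reduce, and make monic.
Reduced Gröbner basis: {a + 3, b - 4}.

From the last basis element, b - 4 = 0, so b takes values in {4}. Each choice, substituted upward through the basis, yields the corresponding point(s) of the solution set.
  b = 4: the earlier basis element becomes a + 3 = 0, giving a = -3 — point (-3, 4).
Each listed point satisfies every original equation (direct substitution).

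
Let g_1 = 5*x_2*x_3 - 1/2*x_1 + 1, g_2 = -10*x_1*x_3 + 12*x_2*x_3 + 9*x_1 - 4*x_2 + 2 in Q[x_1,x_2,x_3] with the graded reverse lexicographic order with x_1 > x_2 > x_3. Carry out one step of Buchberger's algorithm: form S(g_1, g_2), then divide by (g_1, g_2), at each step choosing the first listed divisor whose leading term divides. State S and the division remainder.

lcm(LM(g_1), LM(g_2)) = x_1*x_2*x_3.
S = (lcm/LT(g_1))·g_1 − (lcm/LT(g_2))·g_2 = 6/5*x_2**2*x_3 - 1/10*x_1**2 + 9/10*x_1*x_2 - 2/5*x_2**2 + 1/5*x_1 + 1/5*x_2.
Reduce S modulo (g_1, g_2) in that order:
  leading term x_2**2*x_3: subtract (6/25*x_2)·g_1 from 6/5*x_2**2*x_3 - 1/10*x_1**2 + 9/10*x_1*x_2 - 2/5*x_2**2 + 1/5*x_1 + 1/5*x_2 → -1/10*x_1**2 + 51/50*x_1*x_2 - 2/5*x_2**2 + 1/5*x_1 - 1/25*x_2
  leading term x_1**2: no divisor's leading term divides it; move -1/10*x_1**2 to the remainder.
  leading term x_1*x_2: no divisor's leading term divides it; move 51/50*x_1*x_2 to the remainder.
  leading term x_2**2: no divisor's leading term divides it; move -2/5*x_2**2 to the remainder.
  leading term x_1: no divisor's leading term divides it; move 1/5*x_1 to the remainder.
  leading term x_2: no divisor's leading term divides it; move -1/25*x_2 to the remainder.
The remainder -1/10*x_1**2 + 51/50*x_1*x_2 - 2/5*x_2**2 + 1/5*x_1 - 1/25*x_2 is nonzero, so it would be added as the next basis element.

S(g_1, g_2) = 6/5*x_2**2*x_3 - 1/10*x_1**2 + 9/10*x_1*x_2 - 2/5*x_2**2 + 1/5*x_1 + 1/5*x_2; remainder on division = -1/10*x_1**2 + 51/50*x_1*x_2 - 2/5*x_2**2 + 1/5*x_1 - 1/25*x_2.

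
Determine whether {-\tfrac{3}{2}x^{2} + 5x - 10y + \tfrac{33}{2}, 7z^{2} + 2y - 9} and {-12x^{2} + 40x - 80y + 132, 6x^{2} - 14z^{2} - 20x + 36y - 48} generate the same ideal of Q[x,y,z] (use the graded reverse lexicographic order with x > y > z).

For a fixed monomial order, each ideal has a unique reduced Gröbner basis; comparing bases decides equality.
Buchberger on the first generating set:
f_1 = -\tfrac{3}{2}x^{2} + 5x - 10y + \tfrac{33}{2}, LT = x^{2}.
f_2 = 7z^{2} + 2y - 9, LT = z^{2}.

The S-polynomials (S(f_1,f_2)) all reduce to 0 modulo the current basis, so we have a Gröbner basis.
Inter-reduce: drop elements whose leading term is divisible by another's, tail-reduce, and make monic.
Reduced Gröbner basis: {x^{2} - \tfrac{10}{3}x + \tfrac{20}{3}y - 11, z^{2} + \tfrac{2}{7}y - \tfrac{9}{7}}.

Buchberger on the second generating set:
h_1 = -12x^{2} + 40x - 80y + 132, LT = x^{2}.
h_2 = 6x^{2} - 14z^{2} - 20x + 36y - 48, LT = x^{2}.

S(h_1,h_2): lcm = x^{2}. S = \tfrac{7}{3}z^{2} + \tfrac{2}{3}y - 3.
  leading term z^{2}: no divisor's leading term divides it; move \tfrac{7}{3}z^{2} to the remainder.
  leading term y: no divisor's leading term divides it; move \tfrac{2}{3}y to the remainder.
  leading term 1: no divisor's leading term divides it; move -3 to the remainder.
  remainder \tfrac{7}{3}z^{2} + \tfrac{2}{3}y - 3 ≠ 0; add k_3 = \tfrac{7}{3}z^{2} + \tfrac{2}{3}y - 3 to the basis.

The other S-polynomials (S(h_1,k_3), S(h_2,k_3)) all reduce to 0 modulo the current basis, so we have a Gröbner basis.
Inter-reduce: drop elements whose leading term is divisible by another's, tail-reduce, and make monic.
Reduced Gröbner basis: {x^{2} - \tfrac{10}{3}x + \tfrac{20}{3}y - 11, z^{2} + \tfrac{2}{7}y - \tfrac{9}{7}}.

These coincide, so the ideals are equal.

Yes, the ideals are equal.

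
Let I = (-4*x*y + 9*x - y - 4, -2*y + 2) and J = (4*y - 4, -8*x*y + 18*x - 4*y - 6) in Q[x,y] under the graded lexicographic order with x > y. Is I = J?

Equality of ideals is decidable: compute both reduced Gröbner bases (unique for the ordering) and check whether they agree.
Buchberger on the first generating set:
f_1 = -4*x*y + 9*x - y - 4, LT = x*y.
f_2 = -2*y + 2, LT = y.

S(f_1,f_2): lcm = x*y. S = -5/4*x + 1/4*y + 1.
  leading term x: no divisor's leading term divides it; move -5/4*x to the remainder.
  leading term y: subtract (-1/8)·f_2 from 1/4*y + 1 → 5/4
  leading term 1: no divisor's leading term divides it; move 5/4 to the remainder.
  remainder -5/4*x + 5/4 ≠ 0; add g_3 = -5/4*x + 5/4 to the basis.

The other S-polynomials (S(f_1,g_3), S(f_2,g_3)) all reduce to 0 modulo the current basis, so we have a Gröbner basis.
Inter-reduce: drop elements whose leading term is divisible by another's, tail-reduce, and make monic.
Reduced Gröbner basis: {x - 1, y - 1}.

Buchberger on the second generating set:
h_1 = 4*y - 4, LT = y.
h_2 = -8*x*y + 18*x - 4*y - 6, LT = x*y.

S(h_1,h_2): lcm = x*y. S = 5/4*x - 1/2*y - 3/4.
  leading term x: no divisor's leading term divides it; move 5/4*x to the remainder.
  leading term y: subtract (-1/8)·h_1 from -1/2*y - 3/4 → -5/4
  leading term 1: no divisor's leading term divides it; move -5/4 to the remainder.
  remainder 5/4*x - 5/4 ≠ 0; add k_3 = 5/4*x - 5/4 to the basis.

The other S-polynomials (S(h_1,k_3), S(h_2,k_3)) all reduce to 0 modulo the current basis, so we have a Gröbner basis.
Inter-reduce: drop elements whose leading term is divisible by another's, tail-reduce, and make monic.
Reduced Gröbner basis: {x - 1, y - 1}.

These coincide, so the ideals are equal.

Yes, the ideals are equal.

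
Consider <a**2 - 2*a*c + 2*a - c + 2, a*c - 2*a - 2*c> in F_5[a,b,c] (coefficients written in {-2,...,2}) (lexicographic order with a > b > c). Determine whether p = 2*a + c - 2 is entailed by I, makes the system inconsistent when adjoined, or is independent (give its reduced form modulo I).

First compute the reduced Gröbner basis of I by Buchberger's algorithm.
f_1 = a**2 - 2*a*c + 2*a - c + 2, LT = a**2.
f_2 = a*c - 2*a - 2*c, LT = a*c.

S(f_1,f_2): lcm = a**2*c. S = 2*a**2 - 2*a*c**2 - a*c - c**2 + 2*c.
  reduce S modulo (f_1, f_2):
  remainder -a + 2*c + 1 ≠ 0; add h_3 = -a + 2*c + 1 to the basis.

S(f_2,h_3): lcm = a*c. S = -2*a + 2*c**2 - c.
  reduce S modulo (f_1, f_2, h_3):
  remainder 2*c**2 - 2 ≠ 0; add h_4 = 2*c**2 - 2 to the basis.

The other S-polynomials (S(f_1,h_3), S(f_1,h_4), S(f_2,h_4), S(h_3,h_4)) all reduce to 0 modulo the current basis, so we have a Gröbner basis.
Inter-reduce: drop elements whose leading term is divisible by another's, tail-reduce, and make monic.
Reduced Gröbner basis: {a - 2*c - 1, c**2 - 1}.
Label its elements g_1 = a - 2*c - 1, g_2 = c**2 - 1.

Reduce p = 2*a + c - 2 modulo G:
  leading term a: subtract (2)·g_1 from 2*a + c - 2 → 0
  normal form = 0.
Since the normal form is 0, p ∈ I.

2*a + c - 2 lies in I (it reduces to 0).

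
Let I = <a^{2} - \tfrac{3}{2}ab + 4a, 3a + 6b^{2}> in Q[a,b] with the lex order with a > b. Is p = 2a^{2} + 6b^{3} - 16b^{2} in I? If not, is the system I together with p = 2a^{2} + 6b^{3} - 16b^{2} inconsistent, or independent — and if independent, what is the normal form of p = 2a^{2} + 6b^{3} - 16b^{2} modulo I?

2a^{2} + 6b^{3} - 16b^{2} lies in I (it reduces to 0).

First compute the reduced Gröbner basis of I by Buchberger's algorithm.
f_1 = a^{2} - \tfrac{3}{2}ab + 4a, LT = a^{2}.
f_2 = 3a + 6b^{2}, LT = a.

S(f_1,f_2): lcm = a^{2}. S = -2ab^{2} - \tfrac{3}{2}ab + 4a.
  leading term ab^{2}: subtract (-\tfrac{2}{3}b^{2})·f_2 from -2ab^{2} - \tfrac{3}{2}ab + 4a → -\tfrac{3}{2}ab + 4a + 4b^{4}
  leading term ab: subtract (-\tfrac{1}{2}b)·f_2 from -\tfrac{3}{2}ab + 4a + 4b^{4} → 4a + 4b^{4} + 3b^{3}
  leading term a: subtract (\tfrac{4}{3})·f_2 from 4a + 4b^{4} + 3b^{3} → 4b^{4} + 3b^{3} - 8b^{2}
  leading term b^{4}: no divisor's leading term divides it; move 4b^{4} to the remainder.
  leading term b^{3}: no divisor's leading term divides it; move 3b^{3} to the remainder.
  leading term b^{2}: no divisor's leading term divides it; move -8b^{2} to the remainder.
  remainder 4b^{4} + 3b^{3} - 8b^{2} ≠ 0; add h_3 = 4b^{4} + 3b^{3} - 8b^{2} to the basis.

The other S-polynomials (S(f_1,h_3), S(f_2,h_3)) all reduce to 0 modulo the current basis, so we have a Gröbner basis.
Inter-reduce: drop elements whose leading term is divisible by another's, tail-reduce, and make monic.
Reduced Gröbner basis: {a + 2b^{2}, b^{4} + \tfrac{3}{4}b^{3} - 2b^{2}}.
Label its elements g_1 = a + 2b^{2}, g_2 = b^{4} + \tfrac{3}{4}b^{3} - 2b^{2}.

Reduce p = 2a^{2} + 6b^{3} - 16b^{2} modulo G:
  leading term a^{2}: subtract (2a)·g_1 from 2a^{2} + 6b^{3} - 16b^{2} → -4ab^{2} + 6b^{3} - 16b^{2}
  leading term ab^{2}: subtract (-4b^{2})·g_1 from -4ab^{2} + 6b^{3} - 16b^{2} → 8b^{4} + 6b^{3} - 16b^{2}
  leading term b^{4}: subtract (8)·g_2 from 8b^{4} + 6b^{3} - 16b^{2} → 0
  normal form = 0.
Since the normal form is 0, p ∈ I.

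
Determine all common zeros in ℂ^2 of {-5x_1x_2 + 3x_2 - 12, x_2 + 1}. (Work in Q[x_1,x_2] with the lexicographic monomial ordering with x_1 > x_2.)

Compute a lex Gröbner basis by Buchberger's algorithm.
f_1 = -5x_1x_2 + 3x_2 - 12, LT = x_1x_2.
f_2 = x_2 + 1, LT = x_2.

S(f_1,f_2): lcm = x_1x_2. S = -x_1 - 3/5x_2 + 12/5.
  leading term x_1: no divisor's leading term divides it; move -x_1 to the remainder.
  leading term x_2: subtract (-3/5)·f_2 from -3/5x_2 + 12/5 → 3
  leading term 1: no divisor's leading term divides it; move 3 to the remainder.
  remainder -x_1 + 3 ≠ 0; add h_3 = -x_1 + 3 to the basis.

The other S-polynomials (S(f_1,h_3), S(f_2,h_3)) all reduce to 0 modulo the current basis, so we have a Gröbner basis.
Inter-reduce: drop elements whose leading term is divisible by another's, tail-reduce, and make monic.
Reduced Gröbner basis: {x_1 - 3, x_2 + 1}.

The lex basis is triangular: the last element involves only x_2. Solving x_2 + 1 = 0 gives x_2 ∈ {-1}; substituting each value into the earlier elements determines the remaining variables.
  x_2 = -1: the earlier basis element becomes x_1 - 3 = 0, giving x_1 = 3 — point (3, -1).

{(3, -1)}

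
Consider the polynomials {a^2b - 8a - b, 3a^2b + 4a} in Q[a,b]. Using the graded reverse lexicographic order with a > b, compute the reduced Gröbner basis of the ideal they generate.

G = {b^3 - 112/9b, a + 3/28b}

f_1 = a^2b - 8a - b, LT = a^2b.
f_2 = 3a^2b + 4a, LT = a^2b.

S(f_1,f_2): lcm = a^2b. S = -28/3a - b.
  leading term a: no divisor's leading term divides it; move -28/3a to the remainder.
  leading term b: no divisor's leading term divides it; move -b to the remainder.
  remainder -28/3a - b ≠ 0; add g_3 = -28/3a - b to the basis.

S(f_1,g_3): lcm = a^2b. S = -3/28ab^2 - 8a - b.
  leading term ab^2: subtract (9/784b^2)·g_3 from -3/28ab^2 - 8a - b → 9/784b^3 - 8a - b
  leading term b^3: no divisor's leading term divides it; move 9/784b^3 to the remainder.
  leading term a: subtract (6/7)·g_3 from -8a - b → -1/7b
  leading term b: no divisor's leading term divides it; move -1/7b to the remainder.
  remainder 9/784b^3 - 1/7b ≠ 0; add g_4 = 9/784b^3 - 1/7b to the basis.

The other S-polynomials (S(f_2,g_3), S(f_1,g_4), S(f_2,g_4), S(g_3,g_4)) all reduce to 0 modulo the current basis, so we have a Gröbner basis.
Inter-reduce: drop elements whose leading term is divisible by another's, tail-reduce, and make monic.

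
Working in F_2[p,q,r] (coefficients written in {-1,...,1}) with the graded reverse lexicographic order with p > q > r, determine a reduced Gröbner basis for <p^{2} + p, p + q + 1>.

G = {q^{2} + q, p + q + 1}

f_1 = p^{2} + p, LT = p^{2}.
f_2 = p + q + 1, LT = p.

S(f_1,f_2): lcm = p^{2}. S = pq.
  leading term pq: subtract (q)·f_2 from pq → q^{2} + q
  leading term q^{2}: no divisor's leading term divides it; move q^{2} to the remainder.
  leading term q: no divisor's leading term divides it; move q to the remainder.
  remainder q^{2} + q ≠ 0; add g_3 = q^{2} + q to the basis.

S(f_1,g_3): leading monomials are coprime, so the S-polynomial reduces to 0 (Buchberger's first criterion).
S(f_2,g_3): leading monomials are coprime, so the S-polynomial reduces to 0 (Buchberger's first criterion).
Every S-polynomial of the final basis reduces to 0, so we have a Gröbner basis.
Inter-reduce: drop elements whose leading term is divisible by another's, tail-reduce, and make monic.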